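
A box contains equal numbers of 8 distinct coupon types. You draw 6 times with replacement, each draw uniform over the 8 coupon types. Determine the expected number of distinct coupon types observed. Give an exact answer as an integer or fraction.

Let Xⱼ=1 if type j appears at least once. P(Xⱼ=1) = 1 − ((8−1)/8)^6 = 144495/262144.
E[#distinct] = 8·144495/262144 = 144495/32768.

144495/32768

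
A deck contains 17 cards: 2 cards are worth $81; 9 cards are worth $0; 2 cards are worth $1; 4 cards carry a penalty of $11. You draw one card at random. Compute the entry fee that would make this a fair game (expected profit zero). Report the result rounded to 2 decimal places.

$7.06

E[payout] = (2/17)·81 + (9/17)·0 + (2/17)·1 + (4/17)·(-11) = 120/17
Fair fee = E[payout] = 120/17 ≈ $7.06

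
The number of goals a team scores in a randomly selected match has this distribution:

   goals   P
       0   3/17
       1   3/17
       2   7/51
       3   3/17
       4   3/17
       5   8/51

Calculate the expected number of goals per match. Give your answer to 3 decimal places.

2.471

E[X] = (3/17)·0 + (3/17)·1 + (7/51)·2 + (3/17)·3 + (3/17)·4 + (8/51)·5
     = 42/17 ≈ 2.471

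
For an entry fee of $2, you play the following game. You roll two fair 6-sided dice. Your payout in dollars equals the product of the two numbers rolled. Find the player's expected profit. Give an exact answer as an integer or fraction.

41/4 dollars

Distribution of the product of the two numbers rolled: 1 w.p. 1/36, 2 w.p. 1/18, 3 w.p. 1/18, 4 w.p. 1/12, 5 w.p. 1/18, 6 w.p. 1/9, …
E[payout] = (1/36)·1 + (1/18)·2 + (1/18)·3 + (1/12)·4 + (1/18)·5 + (1/9)·6 + (1/18)·8 + (1/36)·9 + (1/18)·10 + (1/9)·12 + (1/18)·15 + (1/36)·16 + (1/18)·18 + (1/18)·20 + (1/18)·24 + (1/36)·25 + (1/18)·30 + (1/36)·36 = 49/4
Expected profit = 49/4 − 2 = 41/4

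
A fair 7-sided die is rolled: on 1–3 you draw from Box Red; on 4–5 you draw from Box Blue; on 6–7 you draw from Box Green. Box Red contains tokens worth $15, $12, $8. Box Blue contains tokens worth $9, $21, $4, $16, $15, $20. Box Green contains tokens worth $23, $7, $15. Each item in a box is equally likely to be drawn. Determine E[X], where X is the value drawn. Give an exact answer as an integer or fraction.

E[X | Box Red] = (15 + 12 + 8)/3 = 35/3
E[X | Box Blue] = (9 + 21 + 4 + 16 + 15 + 20)/6 = 85/6
E[X | Box Green] = (23 + 7 + 15)/3 = 15
E[X] = (3/7)·35/3 + (2/7)·85/6 + (2/7)·15 = 40/3

40/3 dollars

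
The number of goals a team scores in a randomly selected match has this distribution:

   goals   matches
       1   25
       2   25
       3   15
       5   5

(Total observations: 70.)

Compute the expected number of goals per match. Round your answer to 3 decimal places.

Total = 70, so P(goals=1) = 25/70, etc.
E[X] = (5/14)·1 + (5/14)·2 + (3/14)·3 + (1/14)·5
     = 29/14 ≈ 2.071

2.071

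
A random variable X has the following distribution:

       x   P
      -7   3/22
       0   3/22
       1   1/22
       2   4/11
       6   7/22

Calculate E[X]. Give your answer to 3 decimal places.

1.727

E[X] = (3/22)·(-7) + (3/22)·0 + (1/22)·1 + (4/11)·2 + (7/22)·6
     = 19/11 ≈ 1.727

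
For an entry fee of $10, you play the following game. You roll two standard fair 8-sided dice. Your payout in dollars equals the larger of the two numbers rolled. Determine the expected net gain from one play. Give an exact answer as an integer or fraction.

-67/16 dollars

Distribution of the larger of the two numbers rolled: 1 w.p. 1/64, 2 w.p. 3/64, 3 w.p. 5/64, 4 w.p. 7/64, 5 w.p. 9/64, 6 w.p. 11/64, …
E[payout] = (1/64)·1 + (3/64)·2 + (5/64)·3 + (7/64)·4 + (9/64)·5 + (11/64)·6 + (13/64)·7 + (15/64)·8 = 93/16
Expected profit = 93/16 − 10 = -67/16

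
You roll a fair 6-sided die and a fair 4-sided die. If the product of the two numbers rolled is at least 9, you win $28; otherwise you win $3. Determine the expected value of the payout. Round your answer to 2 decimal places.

E[payout] = (7/12)·3 + (5/12)·28 = 161/12
≈ $13.42

$13.42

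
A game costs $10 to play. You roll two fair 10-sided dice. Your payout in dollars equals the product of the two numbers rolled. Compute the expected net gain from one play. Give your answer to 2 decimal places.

$20.25

Distribution of the product of the two numbers rolled: 1 w.p. 1/100, 2 w.p. 1/50, 3 w.p. 1/50, 4 w.p. 3/100, 5 w.p. 1/50, 6 w.p. 1/25, …
E[payout] = (1/100)·1 + (1/50)·2 + (1/50)·3 + (3/100)·4 + (1/50)·5 + (1/25)·6 + (1/50)·7 + (1/25)·8 + (3/100)·9 + (1/25)·10 + (1/25)·12 + (1/50)·14 + (1/50)·15 + (3/100)·16 + (1/25)·18 + (1/25)·20 + (1/50)·21 + (1/25)·24 + (1/100)·25 + (1/50)·27 + (1/50)·28 + (1/25)·30 + (1/50)·32 + (1/50)·35 + (3/100)·36 + (1/25)·40 + (1/50)·42 + (1/50)·45 + (1/50)·48 + (1/100)·49 + (1/50)·50 + (1/50)·54 + (1/50)·56 + (1/50)·60 + (1/50)·63 + (1/100)·64 + (1/50)·70 + (1/50)·72 + (1/50)·80 + (1/100)·81 + (1/50)·90 + (1/100)·100 = 121/4
Expected profit = 121/4 − 10 = 81/4 ≈ $20.25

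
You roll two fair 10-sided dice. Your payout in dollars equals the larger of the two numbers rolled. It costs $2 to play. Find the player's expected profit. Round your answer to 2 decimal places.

Distribution of the larger of the two numbers rolled: 1 w.p. 1/100, 2 w.p. 3/100, 3 w.p. 1/20, 4 w.p. 7/100, 5 w.p. 9/100, 6 w.p. 11/100, …
E[payout] = (1/100)·1 + (3/100)·2 + (1/20)·3 + (7/100)·4 + (9/100)·5 + (11/100)·6 + (13/100)·7 + (3/20)·8 + (17/100)·9 + (19/100)·10 = 143/20
Expected profit = 143/20 − 2 = 103/20 ≈ $5.15

$5.15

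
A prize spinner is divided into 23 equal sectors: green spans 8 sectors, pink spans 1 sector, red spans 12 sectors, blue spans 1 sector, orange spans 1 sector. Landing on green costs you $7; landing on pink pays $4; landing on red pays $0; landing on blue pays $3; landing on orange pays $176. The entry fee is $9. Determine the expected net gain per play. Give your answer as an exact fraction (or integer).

E[payout] = (8/23)·(-7) + (1/23)·4 + (12/23)·0 + (1/23)·3 + (1/23)·176 = 127/23
Expected profit = 127/23 − 9 = -80/23

-80/23 dollars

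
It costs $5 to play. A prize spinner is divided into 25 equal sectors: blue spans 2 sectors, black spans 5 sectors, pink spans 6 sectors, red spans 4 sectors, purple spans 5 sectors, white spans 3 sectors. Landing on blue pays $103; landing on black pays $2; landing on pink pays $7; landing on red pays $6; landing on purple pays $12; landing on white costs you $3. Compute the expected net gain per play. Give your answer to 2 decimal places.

$8.32

E[payout] = (2/25)·103 + (5/25)·2 + (6/25)·7 + (4/25)·6 + (5/25)·12 + (3/25)·(-3) = 333/25
Expected profit = 333/25 − 5 = 208/25 ≈ $8.32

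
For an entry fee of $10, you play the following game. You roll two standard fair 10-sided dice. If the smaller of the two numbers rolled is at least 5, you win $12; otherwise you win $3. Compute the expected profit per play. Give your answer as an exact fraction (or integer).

E[payout] = (16/25)·3 + (9/25)·12 = 156/25
Expected profit = 156/25 − 10 = -94/25

-94/25 dollars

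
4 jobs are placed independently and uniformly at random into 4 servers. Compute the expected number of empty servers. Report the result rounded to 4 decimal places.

Let Xⱼ=1 if server j is empty. P(Xⱼ=1) = ((4-1)/4)^4 = 81/256.
By linearity, E[#empty] = 4·81/256 = 81/64.
≈ 1.2656

1.2656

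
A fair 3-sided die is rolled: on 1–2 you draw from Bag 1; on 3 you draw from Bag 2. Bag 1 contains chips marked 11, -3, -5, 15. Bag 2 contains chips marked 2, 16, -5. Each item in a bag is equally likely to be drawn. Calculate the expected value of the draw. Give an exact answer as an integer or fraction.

E[X | Bag 1] = (11 − 3 − 5 + 15)/4 = 9/2
E[X | Bag 2] = (2 + 16 − 5)/3 = 13/3
E[X] = (2/3)·9/2 + (1/3)·13/3 = 40/9

40/9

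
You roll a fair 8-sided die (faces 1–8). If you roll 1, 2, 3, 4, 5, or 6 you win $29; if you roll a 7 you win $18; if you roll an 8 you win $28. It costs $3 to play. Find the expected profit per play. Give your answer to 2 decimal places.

E[payout] = (1/8)·18 + (1/8)·28 + (3/4)·29 = 55/2
Expected profit = 55/2 − 3 = 49/2 ≈ $24.50

$24.50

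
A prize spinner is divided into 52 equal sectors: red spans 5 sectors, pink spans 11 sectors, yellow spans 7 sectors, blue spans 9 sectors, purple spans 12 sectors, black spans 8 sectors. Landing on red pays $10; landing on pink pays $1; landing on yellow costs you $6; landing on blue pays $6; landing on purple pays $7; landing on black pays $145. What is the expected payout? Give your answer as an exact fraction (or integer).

E[payout] = (5/52)·10 + (11/52)·1 + (7/52)·(-6) + (9/52)·6 + (12/52)·7 + (8/52)·145 = 1317/52

1317/52 dollars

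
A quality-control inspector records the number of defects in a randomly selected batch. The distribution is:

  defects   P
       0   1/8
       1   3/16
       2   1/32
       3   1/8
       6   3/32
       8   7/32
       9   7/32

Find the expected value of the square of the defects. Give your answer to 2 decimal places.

36.53

E[X²] = (1/8)·0 + (3/16)·1 + (1/32)·4 + (1/8)·9 + (3/32)·36 + (7/32)·64 + (7/32)·81
     = 1169/32 ≈ 36.53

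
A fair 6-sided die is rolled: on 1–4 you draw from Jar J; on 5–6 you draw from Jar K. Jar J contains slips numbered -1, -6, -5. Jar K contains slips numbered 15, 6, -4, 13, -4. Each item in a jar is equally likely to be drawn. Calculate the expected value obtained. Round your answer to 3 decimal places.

E[X | Jar J] = (-1 − 6 − 5)/3 = -4
E[X | Jar K] = (15 + 6 − 4 + 13 − 4)/5 = 26/5
E[X] = (2/3)·(-4) + (1/3)·26/5 = -14/15 ≈ -0.933

-0.933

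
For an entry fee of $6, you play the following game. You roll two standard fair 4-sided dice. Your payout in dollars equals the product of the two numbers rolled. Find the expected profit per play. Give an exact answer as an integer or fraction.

1/4 dollars

Distribution of the product of the two numbers rolled: 1 w.p. 1/16, 2 w.p. 1/8, 3 w.p. 1/8, 4 w.p. 3/16, 6 w.p. 1/8, 8 w.p. 1/8, …
E[payout] = (1/16)·1 + (1/8)·2 + (1/8)·3 + (3/16)·4 + (1/8)·6 + (1/8)·8 + (1/16)·9 + (1/8)·12 + (1/16)·16 = 25/4
Expected profit = 25/4 − 6 = 1/4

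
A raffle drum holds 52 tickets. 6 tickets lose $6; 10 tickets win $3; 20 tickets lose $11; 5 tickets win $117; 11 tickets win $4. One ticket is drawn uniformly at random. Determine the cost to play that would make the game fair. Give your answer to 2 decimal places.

$7.75

E[payout] = (6/52)·(-6) + (10/52)·3 + (20/52)·(-11) + (5/52)·117 + (11/52)·4 = 31/4
Fair fee = E[payout] = 31/4 ≈ $7.75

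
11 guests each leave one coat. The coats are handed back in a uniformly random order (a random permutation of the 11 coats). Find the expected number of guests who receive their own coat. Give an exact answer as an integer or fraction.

1

Let Xᵢ = 1 if person i gets their own coat. For each i, P(Xᵢ=1) = 1/11.
By linearity of expectation, E[X₁+…+X_11] = 11·(1/11) = 1.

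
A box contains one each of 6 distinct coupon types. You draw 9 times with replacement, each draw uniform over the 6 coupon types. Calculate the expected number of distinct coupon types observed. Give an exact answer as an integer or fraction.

Let Xⱼ=1 if type j appears at least once. P(Xⱼ=1) = 1 − ((6−1)/6)^9 = 8124571/10077696.
E[#distinct] = 6·8124571/10077696 = 8124571/1679616.

8124571/1679616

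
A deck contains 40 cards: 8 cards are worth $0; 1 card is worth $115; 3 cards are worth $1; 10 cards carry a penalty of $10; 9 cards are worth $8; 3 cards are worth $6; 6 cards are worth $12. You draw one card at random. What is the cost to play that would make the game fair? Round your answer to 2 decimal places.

$4.50

E[payout] = (8/40)·0 + (1/40)·115 + (3/40)·1 + (10/40)·(-10) + (9/40)·8 + (3/40)·6 + (6/40)·12 = 9/2
Fair fee = E[payout] = 9/2 ≈ $4.50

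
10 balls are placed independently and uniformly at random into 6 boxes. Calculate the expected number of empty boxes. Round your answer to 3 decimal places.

Let Xⱼ=1 if box j is empty. P(Xⱼ=1) = ((6-1)/6)^10 = 9765625/60466176.
By linearity, E[#empty] = 6·9765625/60466176 = 9765625/10077696.
≈ 0.969

0.969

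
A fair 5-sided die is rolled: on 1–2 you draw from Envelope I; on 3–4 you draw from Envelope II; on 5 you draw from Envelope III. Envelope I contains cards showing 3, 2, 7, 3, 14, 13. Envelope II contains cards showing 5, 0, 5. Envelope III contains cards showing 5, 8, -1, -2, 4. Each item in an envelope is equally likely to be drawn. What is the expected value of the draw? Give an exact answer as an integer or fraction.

352/75

E[X | Envelope I] = (3 + 2 + 7 + 3 + 14 + 13)/6 = 7
E[X | Envelope II] = (5 + 0 + 5)/3 = 10/3
E[X | Envelope III] = (5 + 8 − 1 − 2 + 4)/5 = 14/5
E[X] = (2/5)·7 + (2/5)·10/3 + (1/5)·14/5 = 352/75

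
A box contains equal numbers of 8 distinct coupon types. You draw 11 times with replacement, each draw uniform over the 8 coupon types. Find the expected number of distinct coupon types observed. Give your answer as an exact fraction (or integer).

6612607849/1073741824

Let Xⱼ=1 if type j appears at least once. P(Xⱼ=1) = 1 − ((8−1)/8)^11 = 6612607849/8589934592.
E[#distinct] = 8·6612607849/8589934592 = 6612607849/1073741824.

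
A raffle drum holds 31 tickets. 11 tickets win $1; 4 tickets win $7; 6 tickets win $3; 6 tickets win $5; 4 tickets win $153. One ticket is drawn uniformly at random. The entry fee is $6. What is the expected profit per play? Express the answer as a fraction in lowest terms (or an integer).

513/31 dollars

E[payout] = (11/31)·1 + (4/31)·7 + (6/31)·3 + (6/31)·5 + (4/31)·153 = 699/31
Expected profit = 699/31 − 6 = 513/31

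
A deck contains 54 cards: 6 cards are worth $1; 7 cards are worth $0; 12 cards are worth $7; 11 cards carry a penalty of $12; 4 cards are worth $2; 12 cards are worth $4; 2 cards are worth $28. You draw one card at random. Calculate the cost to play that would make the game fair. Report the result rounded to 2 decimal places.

$1.30

E[payout] = (6/54)·1 + (7/54)·0 + (12/54)·7 + (11/54)·(-12) + (4/54)·2 + (12/54)·4 + (2/54)·28 = 35/27
Fair fee = E[payout] = 35/27 ≈ $1.30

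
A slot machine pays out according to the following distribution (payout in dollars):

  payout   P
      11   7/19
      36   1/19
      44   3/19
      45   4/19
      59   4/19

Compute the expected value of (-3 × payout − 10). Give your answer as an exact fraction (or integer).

-2173/19

E[-3x-10] = (7/19)·(-43) + (1/19)·(-118) + (3/19)·(-142) + (4/19)·(-145) + (4/19)·(-187)
     = -2173/19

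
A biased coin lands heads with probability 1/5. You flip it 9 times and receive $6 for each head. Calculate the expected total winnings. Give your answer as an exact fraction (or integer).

E[#heads] = 9·1/5 = 9/5 (linearity over flips).
E[winnings] = 6·9/5 = 54/5.

54/5 dollars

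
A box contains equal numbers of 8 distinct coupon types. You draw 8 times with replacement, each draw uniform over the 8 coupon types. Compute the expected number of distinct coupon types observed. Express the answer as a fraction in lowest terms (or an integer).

11012415/2097152

Let Xⱼ=1 if type j appears at least once. P(Xⱼ=1) = 1 − ((8−1)/8)^8 = 11012415/16777216.
E[#distinct] = 8·11012415/16777216 = 11012415/2097152.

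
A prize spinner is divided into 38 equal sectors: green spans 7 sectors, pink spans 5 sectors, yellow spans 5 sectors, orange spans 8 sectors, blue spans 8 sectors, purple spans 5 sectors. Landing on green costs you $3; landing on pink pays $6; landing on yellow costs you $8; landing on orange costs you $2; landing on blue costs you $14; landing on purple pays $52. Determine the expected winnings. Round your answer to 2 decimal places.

$2.66

E[payout] = (7/38)·(-3) + (5/38)·6 + (5/38)·(-8) + (8/38)·(-2) + (8/38)·(-14) + (5/38)·52 = 101/38
≈ $2.66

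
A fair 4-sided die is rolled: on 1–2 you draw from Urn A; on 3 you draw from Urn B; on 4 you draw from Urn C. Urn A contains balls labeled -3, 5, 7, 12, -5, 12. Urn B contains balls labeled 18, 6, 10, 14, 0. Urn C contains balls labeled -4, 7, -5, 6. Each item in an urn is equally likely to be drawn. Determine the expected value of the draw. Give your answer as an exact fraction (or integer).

E[X | Urn A] = (-3 + 5 + 7 + 12 − 5 + 12)/6 = 14/3
E[X | Urn B] = (18 + 6 + 10 + 14 + 0)/5 = 48/5
E[X | Urn C] = (-4 + 7 − 5 + 6)/4 = 1
E[X] = (1/2)·14/3 + (1/4)·48/5 + (1/4)·1 = 299/60

299/60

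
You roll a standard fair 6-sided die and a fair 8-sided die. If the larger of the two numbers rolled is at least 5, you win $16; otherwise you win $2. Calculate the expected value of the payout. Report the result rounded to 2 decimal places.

E[payout] = (1/3)·2 + (2/3)·16 = 34/3
≈ $11.33

$11.33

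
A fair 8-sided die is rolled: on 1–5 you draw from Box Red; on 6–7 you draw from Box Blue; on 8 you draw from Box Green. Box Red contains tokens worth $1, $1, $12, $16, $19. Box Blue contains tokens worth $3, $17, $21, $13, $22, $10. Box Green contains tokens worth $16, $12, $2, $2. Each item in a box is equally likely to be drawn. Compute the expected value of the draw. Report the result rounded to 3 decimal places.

$10.708

E[X | Box Red] = (1 + 1 + 12 + 16 + 19)/5 = 49/5
E[X | Box Blue] = (3 + 17 + 21 + 13 + 22 + 10)/6 = 43/3
E[X | Box Green] = (16 + 12 + 2 + 2)/4 = 8
E[X] = (5/8)·49/5 + (1/4)·43/3 + (1/8)·8 = 257/24 ≈ 10.708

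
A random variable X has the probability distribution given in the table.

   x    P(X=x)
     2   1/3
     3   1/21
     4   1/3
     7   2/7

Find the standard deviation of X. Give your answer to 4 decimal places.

1.9829

E[X] = 29/7, E[X²] = 443/21
Var(X) = E[X²] − (E[X])² = 443/21 − 841/49 = 578/147
SD(X) = √(578/147) ≈ 1.9829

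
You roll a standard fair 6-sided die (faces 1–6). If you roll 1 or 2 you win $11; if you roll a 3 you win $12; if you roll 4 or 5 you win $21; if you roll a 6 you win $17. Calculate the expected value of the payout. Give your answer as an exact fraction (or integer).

31/2 dollars

E[payout] = (1/3)·11 + (1/6)·12 + (1/6)·17 + (1/3)·21 = 31/2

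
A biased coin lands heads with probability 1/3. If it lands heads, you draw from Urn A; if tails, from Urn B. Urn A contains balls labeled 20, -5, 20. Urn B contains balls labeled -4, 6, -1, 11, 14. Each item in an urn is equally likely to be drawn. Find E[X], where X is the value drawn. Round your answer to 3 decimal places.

E[X | Urn A] = (20 − 5 + 20)/3 = 35/3
E[X | Urn B] = (-4 + 6 − 1 + 11 + 14)/5 = 26/5
E[X] = (1/3)·35/3 + (2/3)·26/5 = 331/45 ≈ 7.356

7.356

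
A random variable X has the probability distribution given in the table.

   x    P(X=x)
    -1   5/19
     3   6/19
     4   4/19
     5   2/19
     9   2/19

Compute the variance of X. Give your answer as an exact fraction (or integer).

E[X] = (5/19)·(-1) + (6/19)·3 + (4/19)·4 + (2/19)·5 + (2/19)·9 = 3
E[X²] = (5/19)·1 + (6/19)·9 + (4/19)·16 + (2/19)·25 + (2/19)·81 = 335/19
Var(X) = 335/19 − (3)² = 164/19

164/19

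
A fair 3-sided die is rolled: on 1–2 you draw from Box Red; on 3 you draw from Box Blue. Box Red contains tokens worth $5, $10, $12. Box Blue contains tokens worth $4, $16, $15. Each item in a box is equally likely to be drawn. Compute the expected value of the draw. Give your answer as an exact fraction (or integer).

89/9 dollars

E[X | Box Red] = (5 + 10 + 12)/3 = 9
E[X | Box Blue] = (4 + 16 + 15)/3 = 35/3
E[X] = (2/3)·9 + (1/3)·35/3 = 89/9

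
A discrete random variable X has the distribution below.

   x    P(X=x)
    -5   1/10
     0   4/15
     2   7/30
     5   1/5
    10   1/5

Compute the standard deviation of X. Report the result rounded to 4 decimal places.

E[X] = 89/30, E[X²] = 853/30
Var(X) = E[X²] − (E[X])² = 853/30 − 7921/900 = 17669/900
SD(X) = √(17669/900) ≈ 4.4308

4.4308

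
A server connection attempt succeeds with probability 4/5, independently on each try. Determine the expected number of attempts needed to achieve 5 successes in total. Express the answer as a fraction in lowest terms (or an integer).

By linearity (sum of 5 independent geometric waits), E[trials] = 5/p = 5/(4/5) = 25/4.

25/4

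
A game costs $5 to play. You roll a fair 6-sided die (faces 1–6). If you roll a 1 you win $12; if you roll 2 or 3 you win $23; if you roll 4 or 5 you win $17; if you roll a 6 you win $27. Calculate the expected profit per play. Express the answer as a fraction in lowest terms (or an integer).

E[payout] = (1/6)·12 + (1/3)·17 + (1/3)·23 + (1/6)·27 = 119/6
Expected profit = 119/6 − 5 = 89/6

89/6 dollars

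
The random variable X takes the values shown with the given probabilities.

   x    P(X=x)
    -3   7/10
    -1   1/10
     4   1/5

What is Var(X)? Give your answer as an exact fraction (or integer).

E[X] = (7/10)·(-3) + (1/10)·(-1) + (1/5)·4 = -7/5
E[X²] = (7/10)·9 + (1/10)·1 + (1/5)·16 = 48/5
Var(X) = 48/5 − (-7/5)² = 191/25

191/25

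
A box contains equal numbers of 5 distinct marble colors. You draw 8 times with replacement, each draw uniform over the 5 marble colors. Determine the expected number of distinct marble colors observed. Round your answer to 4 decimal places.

Let Xⱼ=1 if type j appears at least once. P(Xⱼ=1) = 1 − ((5−1)/5)^8 = 325089/390625.
E[#distinct] = 5·325089/390625 = 325089/78125.
≈ 4.1611

4.1611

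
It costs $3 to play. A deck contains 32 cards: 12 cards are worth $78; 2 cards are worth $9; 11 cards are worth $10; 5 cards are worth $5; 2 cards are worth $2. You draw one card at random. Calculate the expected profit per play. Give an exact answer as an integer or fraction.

E[payout] = (12/32)·78 + (2/32)·9 + (11/32)·10 + (5/32)·5 + (2/32)·2 = 1093/32
Expected profit = 1093/32 − 3 = 997/32

997/32 dollars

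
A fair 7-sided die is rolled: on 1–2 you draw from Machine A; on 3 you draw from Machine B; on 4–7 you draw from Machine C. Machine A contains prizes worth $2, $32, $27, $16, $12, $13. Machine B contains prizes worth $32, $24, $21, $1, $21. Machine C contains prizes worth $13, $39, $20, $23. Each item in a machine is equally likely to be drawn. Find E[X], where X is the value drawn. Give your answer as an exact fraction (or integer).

E[X | Machine A] = (2 + 32 + 27 + 16 + 12 + 13)/6 = 17
E[X | Machine B] = (32 + 24 + 21 + 1 + 21)/5 = 99/5
E[X | Machine C] = (13 + 39 + 20 + 23)/4 = 95/4
E[X] = (2/7)·17 + (1/7)·99/5 + (4/7)·95/4 = 744/35

744/35 dollars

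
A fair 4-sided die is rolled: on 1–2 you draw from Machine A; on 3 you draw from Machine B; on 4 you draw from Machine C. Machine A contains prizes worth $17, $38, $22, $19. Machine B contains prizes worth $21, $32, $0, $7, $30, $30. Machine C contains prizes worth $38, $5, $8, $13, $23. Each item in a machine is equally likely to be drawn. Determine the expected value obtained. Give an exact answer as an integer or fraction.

E[X | Machine A] = (17 + 38 + 22 + 19)/4 = 24
E[X | Machine B] = (21 + 32 + 0 + 7 + 30 + 30)/6 = 20
E[X | Machine C] = (38 + 5 + 8 + 13 + 23)/5 = 87/5
E[X] = (1/2)·24 + (1/4)·20 + (1/4)·87/5 = 427/20

427/20 dollars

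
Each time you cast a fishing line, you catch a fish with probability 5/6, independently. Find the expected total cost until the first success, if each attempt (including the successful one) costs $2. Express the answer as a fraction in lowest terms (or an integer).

E[#attempts] = 1/p = 6/5; E[cost] = 2·6/5 = 12/5.

12/5 dollars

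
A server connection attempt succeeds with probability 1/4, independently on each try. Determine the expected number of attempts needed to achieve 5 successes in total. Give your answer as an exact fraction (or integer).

By linearity (sum of 5 independent geometric waits), E[trials] = 5/p = 5/(1/4) = 20.

20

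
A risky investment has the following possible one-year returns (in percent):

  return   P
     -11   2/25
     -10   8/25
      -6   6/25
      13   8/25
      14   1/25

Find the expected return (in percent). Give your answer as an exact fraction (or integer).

-4/5

E[X] = (2/25)·(-11) + (8/25)·(-10) + (6/25)·(-6) + (8/25)·13 + (1/25)·14
     = -4/5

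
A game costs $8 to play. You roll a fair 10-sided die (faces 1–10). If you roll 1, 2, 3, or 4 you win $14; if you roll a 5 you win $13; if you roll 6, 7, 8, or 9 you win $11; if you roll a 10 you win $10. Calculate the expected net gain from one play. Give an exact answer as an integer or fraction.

43/10 dollars

E[payout] = (1/10)·10 + (2/5)·11 + (1/10)·13 + (2/5)·14 = 123/10
Expected profit = 123/10 − 8 = 43/10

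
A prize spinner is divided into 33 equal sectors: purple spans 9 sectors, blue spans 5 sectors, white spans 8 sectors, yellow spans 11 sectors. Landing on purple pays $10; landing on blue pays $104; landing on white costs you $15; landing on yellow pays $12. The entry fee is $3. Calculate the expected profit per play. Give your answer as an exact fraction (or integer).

523/33 dollars

E[payout] = (9/33)·10 + (5/33)·104 + (8/33)·(-15) + (11/33)·12 = 622/33
Expected profit = 622/33 − 3 = 523/33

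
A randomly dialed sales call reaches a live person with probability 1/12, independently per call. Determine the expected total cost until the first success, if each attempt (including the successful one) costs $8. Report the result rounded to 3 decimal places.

E[#attempts] = 1/p = 12; E[cost] = 8·12 = 96.
≈ 96.000

$96.000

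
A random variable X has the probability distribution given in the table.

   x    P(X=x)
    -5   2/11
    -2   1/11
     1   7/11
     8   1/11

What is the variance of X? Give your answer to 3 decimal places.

E[X] = (2/11)·(-5) + (1/11)·(-2) + (7/11)·1 + (1/11)·8 = 3/11
E[X²] = (2/11)·25 + (1/11)·4 + (7/11)·1 + (1/11)·64 = 125/11
Var(X) = 125/11 − (3/11)² = 1366/121 ≈ 11.289

11.289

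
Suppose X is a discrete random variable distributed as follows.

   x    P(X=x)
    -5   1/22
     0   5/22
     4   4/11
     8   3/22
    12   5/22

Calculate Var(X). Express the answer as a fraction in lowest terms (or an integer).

E[X] = (1/22)·(-5) + (5/22)·0 + (4/11)·4 + (3/22)·8 + (5/22)·12 = 111/22
E[X²] = (1/22)·25 + (5/22)·0 + (4/11)·16 + (3/22)·64 + (5/22)·144 = 1065/22
Var(X) = 1065/22 − (111/22)² = 11109/484

11109/484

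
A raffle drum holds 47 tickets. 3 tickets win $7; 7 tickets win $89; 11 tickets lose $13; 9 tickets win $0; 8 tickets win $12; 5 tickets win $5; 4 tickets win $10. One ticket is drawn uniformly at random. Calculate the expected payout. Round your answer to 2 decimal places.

$14.09

E[payout] = (3/47)·7 + (7/47)·89 + (11/47)·(-13) + (9/47)·0 + (8/47)·12 + (5/47)·5 + (4/47)·10 = 662/47
≈ $14.09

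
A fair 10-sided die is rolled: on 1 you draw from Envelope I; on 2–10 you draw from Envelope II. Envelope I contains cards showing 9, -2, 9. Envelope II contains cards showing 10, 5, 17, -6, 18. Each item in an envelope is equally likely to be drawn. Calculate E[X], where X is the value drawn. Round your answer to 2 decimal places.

E[X | Envelope I] = (9 − 2 + 9)/3 = 16/3
E[X | Envelope II] = (10 + 5 + 17 − 6 + 18)/5 = 44/5
E[X] = (1/10)·16/3 + (9/10)·44/5 = 634/75 ≈ 8.45

8.45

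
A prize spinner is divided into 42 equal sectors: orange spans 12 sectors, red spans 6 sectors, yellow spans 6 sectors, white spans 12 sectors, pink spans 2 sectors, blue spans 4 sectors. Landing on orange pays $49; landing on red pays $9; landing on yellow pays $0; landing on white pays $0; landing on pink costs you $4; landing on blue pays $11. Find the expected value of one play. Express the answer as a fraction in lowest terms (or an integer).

E[payout] = (12/42)·49 + (6/42)·9 + (6/42)·0 + (12/42)·0 + (2/42)·(-4) + (4/42)·11 = 113/7

113/7 dollars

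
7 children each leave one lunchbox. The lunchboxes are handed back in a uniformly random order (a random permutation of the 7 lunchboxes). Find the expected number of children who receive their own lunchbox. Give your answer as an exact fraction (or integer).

1

Let Xᵢ = 1 if person i gets their own lunchbox. For each i, P(Xᵢ=1) = 1/7.
By linearity of expectation, E[X₁+…+X_7] = 7·(1/7) = 1.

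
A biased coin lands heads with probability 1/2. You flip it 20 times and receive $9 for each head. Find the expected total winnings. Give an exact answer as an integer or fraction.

$90

E[#heads] = 20·1/2 = 10 (linearity over flips).
E[winnings] = 9·10 = 90.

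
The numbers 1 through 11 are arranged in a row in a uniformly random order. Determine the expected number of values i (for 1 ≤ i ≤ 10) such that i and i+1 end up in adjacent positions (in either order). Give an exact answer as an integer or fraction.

20/11

For each i ∈ {1,…,10}, let Xᵢ = 1 if i and i+1 are adjacent. P(Xᵢ=1) = 2·(11−1)!/11! = 2/11.
By linearity, E[ΣXᵢ] = (10)·(2/11) = 20/11.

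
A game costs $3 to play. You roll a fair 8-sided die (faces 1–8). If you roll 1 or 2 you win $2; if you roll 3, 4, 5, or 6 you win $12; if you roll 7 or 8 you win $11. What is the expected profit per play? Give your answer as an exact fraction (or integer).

25/4 dollars

E[payout] = (1/4)·2 + (1/4)·11 + (1/2)·12 = 37/4
Expected profit = 37/4 − 3 = 25/4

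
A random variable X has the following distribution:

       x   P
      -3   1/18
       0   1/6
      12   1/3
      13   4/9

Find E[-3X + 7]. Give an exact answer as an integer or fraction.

E[-3x+7] = (1/18)·16 + (1/6)·7 + (1/3)·(-29) + (4/9)·(-32)
     = -131/6

-131/6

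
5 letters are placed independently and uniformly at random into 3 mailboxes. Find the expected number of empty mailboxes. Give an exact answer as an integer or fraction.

Let Xⱼ=1 if mailbox j is empty. P(Xⱼ=1) = ((3-1)/3)^5 = 32/243.
By linearity, E[#empty] = 3·32/243 = 32/81.

32/81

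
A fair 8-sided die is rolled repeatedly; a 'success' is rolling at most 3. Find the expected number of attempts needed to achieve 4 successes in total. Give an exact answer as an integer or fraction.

By linearity (sum of 4 independent geometric waits), E[trials] = 4/p = 4/(3/8) = 32/3.

32/3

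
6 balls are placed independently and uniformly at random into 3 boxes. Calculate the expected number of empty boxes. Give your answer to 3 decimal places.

Let Xⱼ=1 if box j is empty. P(Xⱼ=1) = ((3-1)/3)^6 = 64/729.
By linearity, E[#empty] = 3·64/729 = 64/243.
≈ 0.263

0.263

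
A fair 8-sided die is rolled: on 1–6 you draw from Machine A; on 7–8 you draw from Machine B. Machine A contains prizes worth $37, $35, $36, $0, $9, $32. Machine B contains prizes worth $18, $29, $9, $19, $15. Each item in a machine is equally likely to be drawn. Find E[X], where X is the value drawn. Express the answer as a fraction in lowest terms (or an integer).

185/8 dollars

E[X | Machine A] = (37 + 35 + 36 + 0 + 9 + 32)/6 = 149/6
E[X | Machine B] = (18 + 29 + 9 + 19 + 15)/5 = 18
E[X] = (3/4)·149/6 + (1/4)·18 = 185/8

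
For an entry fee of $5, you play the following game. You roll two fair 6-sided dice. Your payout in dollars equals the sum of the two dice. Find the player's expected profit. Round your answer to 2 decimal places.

Distribution of the sum of the two dice: 2 w.p. 1/36, 3 w.p. 1/18, 4 w.p. 1/12, 5 w.p. 1/9, 6 w.p. 5/36, 7 w.p. 1/6, …
E[payout] = (1/36)·2 + (1/18)·3 + (1/12)·4 + (1/9)·5 + (5/36)·6 + (1/6)·7 + (5/36)·8 + (1/9)·9 + (1/12)·10 + (1/18)·11 + (1/36)·12 = 7
Expected profit = 7 − 5 = 2 ≈ $2.00

$2.00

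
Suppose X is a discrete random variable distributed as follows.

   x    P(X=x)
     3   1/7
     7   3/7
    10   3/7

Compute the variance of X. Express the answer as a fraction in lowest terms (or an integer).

276/49

E[X] = (1/7)·3 + (3/7)·7 + (3/7)·10 = 54/7
E[X²] = (1/7)·9 + (3/7)·49 + (3/7)·100 = 456/7
Var(X) = 456/7 − (54/7)² = 276/49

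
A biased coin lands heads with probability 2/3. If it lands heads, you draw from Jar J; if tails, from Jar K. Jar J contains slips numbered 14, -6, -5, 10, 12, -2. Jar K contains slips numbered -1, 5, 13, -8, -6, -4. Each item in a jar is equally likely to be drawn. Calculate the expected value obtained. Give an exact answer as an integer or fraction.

5/2

E[X | Jar J] = (14 − 6 − 5 + 10 + 12 − 2)/6 = 23/6
E[X | Jar K] = (-1 + 5 + 13 − 8 − 6 − 4)/6 = -1/6
E[X] = (2/3)·23/6 + (1/3)·(-1/6) = 5/2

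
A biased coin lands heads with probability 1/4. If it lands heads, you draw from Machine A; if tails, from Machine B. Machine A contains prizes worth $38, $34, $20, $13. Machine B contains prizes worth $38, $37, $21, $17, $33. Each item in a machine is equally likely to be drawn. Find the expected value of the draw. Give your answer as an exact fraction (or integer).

2277/80 dollars

E[X | Machine A] = (38 + 34 + 20 + 13)/4 = 105/4
E[X | Machine B] = (38 + 37 + 21 + 17 + 33)/5 = 146/5
E[X] = (1/4)·105/4 + (3/4)·146/5 = 2277/80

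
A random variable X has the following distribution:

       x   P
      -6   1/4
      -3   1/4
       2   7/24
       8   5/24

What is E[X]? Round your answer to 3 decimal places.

E[X] = (1/4)·(-6) + (1/4)·(-3) + (7/24)·2 + (5/24)·8
     = 0 ≈ 0.000

0.000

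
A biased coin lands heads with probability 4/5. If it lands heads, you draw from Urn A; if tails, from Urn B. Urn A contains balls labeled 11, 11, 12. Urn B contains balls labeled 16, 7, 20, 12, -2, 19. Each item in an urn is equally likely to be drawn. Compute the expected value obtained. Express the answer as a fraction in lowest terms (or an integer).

172/15

E[X | Urn A] = (11 + 11 + 12)/3 = 34/3
E[X | Urn B] = (16 + 7 + 20 + 12 − 2 + 19)/6 = 12
E[X] = (4/5)·34/3 + (1/5)·12 = 172/15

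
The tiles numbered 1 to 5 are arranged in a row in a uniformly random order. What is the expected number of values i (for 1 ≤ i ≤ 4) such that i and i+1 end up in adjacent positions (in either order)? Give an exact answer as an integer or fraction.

For each i ∈ {1,…,4}, let Xᵢ = 1 if i and i+1 are adjacent. P(Xᵢ=1) = 2·(5−1)!/5! = 2/5.
By linearity, E[ΣXᵢ] = (4)·(2/5) = 8/5.

8/5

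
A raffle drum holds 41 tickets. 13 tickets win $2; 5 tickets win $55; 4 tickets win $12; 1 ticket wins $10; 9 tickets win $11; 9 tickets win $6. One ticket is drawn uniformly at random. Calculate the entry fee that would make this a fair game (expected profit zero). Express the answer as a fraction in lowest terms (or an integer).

E[payout] = (13/41)·2 + (5/41)·55 + (4/41)·12 + (1/41)·10 + (9/41)·11 + (9/41)·6 = 512/41
Fair fee = E[payout] = 512/41

512/41 dollars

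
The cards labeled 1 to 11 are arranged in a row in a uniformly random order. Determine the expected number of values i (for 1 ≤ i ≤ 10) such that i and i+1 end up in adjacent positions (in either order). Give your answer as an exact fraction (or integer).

For each i ∈ {1,…,10}, let Xᵢ = 1 if i and i+1 are adjacent. P(Xᵢ=1) = 2·(11−1)!/11! = 2/11.
By linearity, E[ΣXᵢ] = (10)·(2/11) = 20/11.

20/11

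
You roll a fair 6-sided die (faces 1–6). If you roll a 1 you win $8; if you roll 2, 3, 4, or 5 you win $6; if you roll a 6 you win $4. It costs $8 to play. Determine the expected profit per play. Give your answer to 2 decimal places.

-$2.00

E[payout] = (1/6)·4 + (2/3)·6 + (1/6)·8 = 6
Expected profit = 6 − 8 = -2 ≈ -$2.00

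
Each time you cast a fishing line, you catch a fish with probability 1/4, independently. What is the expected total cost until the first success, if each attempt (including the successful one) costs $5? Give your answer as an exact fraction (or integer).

$20

E[#attempts] = 1/p = 4; E[cost] = 5·4 = 20.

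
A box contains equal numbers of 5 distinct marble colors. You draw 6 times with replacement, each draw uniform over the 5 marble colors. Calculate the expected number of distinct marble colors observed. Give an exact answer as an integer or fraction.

Let Xⱼ=1 if type j appears at least once. P(Xⱼ=1) = 1 − ((5−1)/5)^6 = 11529/15625.
E[#distinct] = 5·11529/15625 = 11529/3125.

11529/3125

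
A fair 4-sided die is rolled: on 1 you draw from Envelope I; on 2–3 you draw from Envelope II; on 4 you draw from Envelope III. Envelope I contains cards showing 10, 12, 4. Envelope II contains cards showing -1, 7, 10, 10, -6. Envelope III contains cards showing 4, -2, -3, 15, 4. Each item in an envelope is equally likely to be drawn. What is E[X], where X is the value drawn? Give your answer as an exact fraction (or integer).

E[X | Envelope I] = (10 + 12 + 4)/3 = 26/3
E[X | Envelope II] = (-1 + 7 + 10 + 10 − 6)/5 = 4
E[X | Envelope III] = (4 − 2 − 3 + 15 + 4)/5 = 18/5
E[X] = (1/4)·26/3 + (1/2)·4 + (1/4)·18/5 = 76/15

76/15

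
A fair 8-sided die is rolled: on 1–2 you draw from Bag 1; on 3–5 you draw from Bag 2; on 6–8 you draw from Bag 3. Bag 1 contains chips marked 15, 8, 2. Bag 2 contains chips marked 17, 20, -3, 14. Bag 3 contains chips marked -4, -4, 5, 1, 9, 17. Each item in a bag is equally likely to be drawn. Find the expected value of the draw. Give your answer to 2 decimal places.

E[X | Bag 1] = (15 + 8 + 2)/3 = 25/3
E[X | Bag 2] = (17 + 20 − 3 + 14)/4 = 12
E[X | Bag 3] = (-4 − 4 + 5 + 1 + 9 + 17)/6 = 4
E[X] = (1/4)·25/3 + (3/8)·12 + (3/8)·4 = 97/12 ≈ 8.08

8.08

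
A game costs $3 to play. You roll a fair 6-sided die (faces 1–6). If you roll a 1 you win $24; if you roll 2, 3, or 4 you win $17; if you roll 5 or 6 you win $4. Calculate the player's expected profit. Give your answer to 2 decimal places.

E[payout] = (1/3)·4 + (1/2)·17 + (1/6)·24 = 83/6
Expected profit = 83/6 − 3 = 65/6 ≈ $10.83

$10.83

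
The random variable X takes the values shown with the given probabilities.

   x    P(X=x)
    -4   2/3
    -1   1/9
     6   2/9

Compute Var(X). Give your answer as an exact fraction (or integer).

E[X] = (2/3)·(-4) + (1/9)·(-1) + (2/9)·6 = -13/9
E[X²] = (2/3)·16 + (1/9)·1 + (2/9)·36 = 169/9
Var(X) = 169/9 − (-13/9)² = 1352/81

1352/81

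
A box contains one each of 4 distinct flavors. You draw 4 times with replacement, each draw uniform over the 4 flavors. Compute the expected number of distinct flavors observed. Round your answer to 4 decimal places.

Let Xⱼ=1 if type j appears at least once. P(Xⱼ=1) = 1 − ((4−1)/4)^4 = 175/256.
E[#distinct] = 4·175/256 = 175/64.
≈ 2.7344

2.7344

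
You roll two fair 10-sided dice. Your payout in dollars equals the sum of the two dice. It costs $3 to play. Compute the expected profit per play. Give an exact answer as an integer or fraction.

$8

Distribution of the sum of the two dice: 2 w.p. 1/100, 3 w.p. 1/50, 4 w.p. 3/100, 5 w.p. 1/25, 6 w.p. 1/20, 7 w.p. 3/50, …
E[payout] = (1/100)·2 + (1/50)·3 + (3/100)·4 + (1/25)·5 + (1/20)·6 + (3/50)·7 + (7/100)·8 + (2/25)·9 + (9/100)·10 + (1/10)·11 + (9/100)·12 + (2/25)·13 + (7/100)·14 + (3/50)·15 + (1/20)·16 + (1/25)·17 + (3/100)·18 + (1/50)·19 + (1/100)·20 = 11
Expected profit = 11 − 3 = 8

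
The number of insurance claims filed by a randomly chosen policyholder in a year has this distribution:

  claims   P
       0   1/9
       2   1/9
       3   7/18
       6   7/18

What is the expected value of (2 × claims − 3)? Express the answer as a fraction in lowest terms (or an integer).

40/9

E[2x-3] = (1/9)·(-3) + (1/9)·1 + (7/18)·3 + (7/18)·9
     = 40/9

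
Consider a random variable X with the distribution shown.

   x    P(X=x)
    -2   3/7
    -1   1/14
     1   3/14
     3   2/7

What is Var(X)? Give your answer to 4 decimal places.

E[X] = (3/7)·(-2) + (1/14)·(-1) + (3/14)·1 + (2/7)·3 = 1/7
E[X²] = (3/7)·4 + (1/14)·1 + (3/14)·1 + (2/7)·9 = 32/7
Var(X) = 32/7 − (1/7)² = 223/49 ≈ 4.5510

4.5510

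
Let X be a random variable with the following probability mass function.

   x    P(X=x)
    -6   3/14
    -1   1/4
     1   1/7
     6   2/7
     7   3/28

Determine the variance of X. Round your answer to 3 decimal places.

E[X] = (3/14)·(-6) + (1/4)·(-1) + (1/7)·1 + (2/7)·6 + (3/28)·7 = 15/14
E[X²] = (3/14)·36 + (1/4)·1 + (1/7)·1 + (2/7)·36 + (3/28)·49 = 331/14
Var(X) = 331/14 − (15/14)² = 4409/196 ≈ 22.495

22.495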